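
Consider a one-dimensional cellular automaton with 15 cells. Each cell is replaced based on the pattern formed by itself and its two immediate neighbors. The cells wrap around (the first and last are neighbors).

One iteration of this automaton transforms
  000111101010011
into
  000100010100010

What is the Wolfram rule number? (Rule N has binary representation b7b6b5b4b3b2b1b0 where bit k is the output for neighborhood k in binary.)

position 4: 111 → 0  (bit 7 = 0)
position 6: 110 → 0  (bit 6 = 0)
position 7: 101 → 1  (bit 5 = 1)
position 0: 100 → 0  (bit 4 = 0)
position 3: 011 → 1  (bit 3 = 1)
position 8: 010 → 0  (bit 2 = 0)
position 2: 001 → 0  (bit 1 = 0)
position 1: 000 → 0  (bit 0 = 0)
bits b7..b0 = 00101000 = 40

40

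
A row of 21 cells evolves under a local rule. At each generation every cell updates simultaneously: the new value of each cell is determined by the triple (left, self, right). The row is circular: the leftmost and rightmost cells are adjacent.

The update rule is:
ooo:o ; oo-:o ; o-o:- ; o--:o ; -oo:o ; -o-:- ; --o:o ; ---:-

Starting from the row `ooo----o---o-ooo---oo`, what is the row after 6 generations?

oooooooo-oooooooo-ooo

oooo--o-o-o--oooo-ooo
oooooo-----oooooo-ooo
ooooooo---ooooooo-ooo
oooooooo-oooooooo-ooo
oooooooo-oooooooo-ooo  (fixed point — unchanged through generation 6)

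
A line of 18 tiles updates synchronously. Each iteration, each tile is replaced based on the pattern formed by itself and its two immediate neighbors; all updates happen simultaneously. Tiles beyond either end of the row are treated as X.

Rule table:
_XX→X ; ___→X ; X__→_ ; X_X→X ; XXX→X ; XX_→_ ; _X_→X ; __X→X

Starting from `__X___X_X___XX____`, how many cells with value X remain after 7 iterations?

15

iteration 1: _XX_XXXXX_XXX__XXX
iteration 2: XX_XXXXX_XXX__XXXX
iteration 3: X_XXXXX_XXX__XXXXX
iteration 4: _XXXXX_XXX__XXXXXX
iteration 5: XXXXX_XXX__XXXXXXX
iteration 6: XXXX_XXX__XXXXXXXX
iteration 7: XXX_XXX__XXXXXXXXX
count of X: 15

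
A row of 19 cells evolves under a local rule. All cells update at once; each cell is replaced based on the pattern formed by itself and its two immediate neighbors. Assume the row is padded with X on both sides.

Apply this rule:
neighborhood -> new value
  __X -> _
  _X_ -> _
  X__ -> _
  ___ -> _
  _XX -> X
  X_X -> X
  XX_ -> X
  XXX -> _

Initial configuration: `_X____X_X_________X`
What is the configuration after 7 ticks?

X_________________X

X______X__________X
X_________________X
X_________________X  (fixed point — unchanged through tick 7)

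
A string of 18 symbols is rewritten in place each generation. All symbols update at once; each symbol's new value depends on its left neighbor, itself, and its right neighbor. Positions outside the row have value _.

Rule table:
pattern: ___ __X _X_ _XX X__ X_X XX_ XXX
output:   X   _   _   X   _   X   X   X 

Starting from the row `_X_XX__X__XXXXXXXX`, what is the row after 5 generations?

_XXXXXXXXXXXXXXXXX

generation 1: __XXX_____XXXXXXXX
generation 2: X_XXX_XXX_XXXXXXXX
generation 3: _XXXXXXXXXXXXXXXXX
generation 4: _XXXXXXXXXXXXXXXXX  (fixed point — unchanged through generation 5)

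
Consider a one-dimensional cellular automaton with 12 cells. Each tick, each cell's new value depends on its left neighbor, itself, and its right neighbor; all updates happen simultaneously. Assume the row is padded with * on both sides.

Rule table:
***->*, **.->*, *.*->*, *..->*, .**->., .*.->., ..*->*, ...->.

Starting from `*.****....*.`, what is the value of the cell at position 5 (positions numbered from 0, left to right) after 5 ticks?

**.****..*.*
***.*****.*.
****.*****.*
*****.*****.
******.*****
position 5 holds *

*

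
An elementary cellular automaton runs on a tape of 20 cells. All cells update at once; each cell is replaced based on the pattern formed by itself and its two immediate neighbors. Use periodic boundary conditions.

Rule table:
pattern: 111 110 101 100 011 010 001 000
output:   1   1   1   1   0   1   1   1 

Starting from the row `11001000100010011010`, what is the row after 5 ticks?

tick 1: 01111111111111101111
tick 2: 10111111111111110111
tick 3: 11011111111111111011
tick 4: 11101111111111111101
tick 5: 11110111111111111110

11110111111111111110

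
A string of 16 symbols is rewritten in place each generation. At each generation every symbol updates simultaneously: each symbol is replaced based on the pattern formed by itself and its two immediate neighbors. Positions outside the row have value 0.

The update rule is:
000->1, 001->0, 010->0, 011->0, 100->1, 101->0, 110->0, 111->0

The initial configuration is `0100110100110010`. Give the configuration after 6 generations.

0010000010001001
1001111001100100
0100000100010011
0011110011001000
1000001000100111
0111100110010000

0111100110010000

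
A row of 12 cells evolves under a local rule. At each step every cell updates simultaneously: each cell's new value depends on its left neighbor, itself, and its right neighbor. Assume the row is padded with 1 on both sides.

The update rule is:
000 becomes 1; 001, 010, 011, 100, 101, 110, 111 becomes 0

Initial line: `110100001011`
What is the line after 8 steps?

011100001110

000001100000
011100001110
000001100000  (repeats step 1; period 2)
step 8: 011100001110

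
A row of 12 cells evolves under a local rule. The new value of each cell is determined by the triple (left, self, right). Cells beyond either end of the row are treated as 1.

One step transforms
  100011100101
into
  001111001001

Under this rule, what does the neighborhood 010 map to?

At position 9 the neighborhood is 010; the next row has 0 there.

0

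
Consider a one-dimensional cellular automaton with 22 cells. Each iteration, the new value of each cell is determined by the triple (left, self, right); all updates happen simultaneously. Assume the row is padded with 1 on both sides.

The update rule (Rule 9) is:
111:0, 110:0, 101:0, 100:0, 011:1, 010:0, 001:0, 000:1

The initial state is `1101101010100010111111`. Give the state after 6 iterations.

0101000001100010100010

0001000000001000100000
0100011111100010001110
0001010000001000101000
0100000111100010000010
0001110100001000111000
0101000001100010100010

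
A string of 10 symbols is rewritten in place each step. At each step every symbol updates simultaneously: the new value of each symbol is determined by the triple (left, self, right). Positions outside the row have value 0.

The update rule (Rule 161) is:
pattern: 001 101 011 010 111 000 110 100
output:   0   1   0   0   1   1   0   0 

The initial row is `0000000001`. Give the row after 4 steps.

step 1: 1111111100
step 2: 0111111001
step 3: 0011110000
step 4: 1001100111

1001100111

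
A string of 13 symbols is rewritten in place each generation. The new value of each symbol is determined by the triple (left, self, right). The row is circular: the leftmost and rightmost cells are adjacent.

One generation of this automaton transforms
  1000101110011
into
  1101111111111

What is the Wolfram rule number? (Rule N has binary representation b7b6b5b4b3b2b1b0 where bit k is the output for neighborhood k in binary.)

254

position 7: 111 → 1  (bit 7 = 1)
position 0: 110 → 1  (bit 6 = 1)
position 5: 101 → 1  (bit 5 = 1)
position 1: 100 → 1  (bit 4 = 1)
position 6: 011 → 1  (bit 3 = 1)
position 4: 010 → 1  (bit 2 = 1)
position 3: 001 → 1  (bit 1 = 1)
position 2: 000 → 0  (bit 0 = 0)
bits b7..b0 = 11111110 = 254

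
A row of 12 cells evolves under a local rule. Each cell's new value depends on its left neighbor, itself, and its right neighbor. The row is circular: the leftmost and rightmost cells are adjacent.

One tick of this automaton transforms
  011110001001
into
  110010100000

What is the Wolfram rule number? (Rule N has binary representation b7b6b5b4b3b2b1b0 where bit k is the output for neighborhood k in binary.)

105

position 2: 111 → 0  (bit 7 = 0)
position 4: 110 → 1  (bit 6 = 1)
position 0: 101 → 1  (bit 5 = 1)
position 5: 100 → 0  (bit 4 = 0)
position 1: 011 → 1  (bit 3 = 1)
position 8: 010 → 0  (bit 2 = 0)
position 7: 001 → 0  (bit 1 = 0)
position 6: 000 → 1  (bit 0 = 1)
bits b7..b0 = 01101001 = 105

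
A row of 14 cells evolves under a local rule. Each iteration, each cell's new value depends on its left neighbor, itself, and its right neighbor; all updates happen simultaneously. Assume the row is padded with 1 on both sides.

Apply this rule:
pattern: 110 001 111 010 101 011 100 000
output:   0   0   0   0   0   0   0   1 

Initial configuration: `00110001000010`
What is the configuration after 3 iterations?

00000100011000

00000100011000
01110001000010
00000100011000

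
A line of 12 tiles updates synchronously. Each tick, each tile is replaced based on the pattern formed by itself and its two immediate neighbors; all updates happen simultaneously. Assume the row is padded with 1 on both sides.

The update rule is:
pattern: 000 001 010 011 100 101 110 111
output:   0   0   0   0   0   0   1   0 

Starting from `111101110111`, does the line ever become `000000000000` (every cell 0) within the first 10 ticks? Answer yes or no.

000100010000
000000000000
all cells are 0 at tick 2

yes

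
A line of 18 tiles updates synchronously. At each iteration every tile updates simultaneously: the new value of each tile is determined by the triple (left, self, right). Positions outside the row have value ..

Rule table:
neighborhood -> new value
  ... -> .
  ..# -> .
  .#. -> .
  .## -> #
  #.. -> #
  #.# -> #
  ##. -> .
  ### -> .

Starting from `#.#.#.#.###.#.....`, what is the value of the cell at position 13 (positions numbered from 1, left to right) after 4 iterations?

.#.#.#.##..#.#....
..#.#.##.#..#.#...
...#.##.#.#..#.#..
....##.#.#.#..#.#.
position 13 holds .

.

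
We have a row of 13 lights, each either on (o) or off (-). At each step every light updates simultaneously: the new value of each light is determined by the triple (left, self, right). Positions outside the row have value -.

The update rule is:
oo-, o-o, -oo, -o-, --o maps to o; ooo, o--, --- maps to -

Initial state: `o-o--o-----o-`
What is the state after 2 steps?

ooo-oo----oo-
o-oooo---ooo-

o-oooo---ooo-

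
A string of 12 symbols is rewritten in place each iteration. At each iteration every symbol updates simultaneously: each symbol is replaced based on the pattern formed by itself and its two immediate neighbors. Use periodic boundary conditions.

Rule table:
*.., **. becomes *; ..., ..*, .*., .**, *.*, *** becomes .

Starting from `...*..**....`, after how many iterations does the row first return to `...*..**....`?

12

iteration 1: ....*..**...
iteration 2: .....*..**..
iteration 3: ......*..**.
iteration 4: .......*..**
iteration 5: *.......*..*
iteration 6: **.......*..
iteration 7: .**.......*.
iteration 8: ..**.......*
iteration 9: *..**.......
iteration 10: .*..**......
iteration 11: ..*..**.....
iteration 12: ...*..**....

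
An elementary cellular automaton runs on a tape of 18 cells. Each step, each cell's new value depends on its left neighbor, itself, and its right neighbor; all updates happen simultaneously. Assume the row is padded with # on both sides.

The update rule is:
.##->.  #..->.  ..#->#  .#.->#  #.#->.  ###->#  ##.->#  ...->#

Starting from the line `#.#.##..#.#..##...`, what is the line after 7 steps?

step 1: #.#..#.##.#.#.#.##
step 2: #.#.##..#.#.#.#..#
step 3: #.#..#.##.#.#.#.#.
step 4: #.#.##..#.#.#.#.#.
step 5: #.#..#.##.#.#.#.#.  (repeats step 3; period 2)
step 7: #.#..#.##.#.#.#.#.

#.#..#.##.#.#.#.#.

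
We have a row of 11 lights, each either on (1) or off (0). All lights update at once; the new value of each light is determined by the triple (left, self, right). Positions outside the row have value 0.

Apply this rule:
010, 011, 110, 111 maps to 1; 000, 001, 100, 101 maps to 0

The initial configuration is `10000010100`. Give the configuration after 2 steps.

10000010100  (fixed point — unchanged through step 2)

10000010100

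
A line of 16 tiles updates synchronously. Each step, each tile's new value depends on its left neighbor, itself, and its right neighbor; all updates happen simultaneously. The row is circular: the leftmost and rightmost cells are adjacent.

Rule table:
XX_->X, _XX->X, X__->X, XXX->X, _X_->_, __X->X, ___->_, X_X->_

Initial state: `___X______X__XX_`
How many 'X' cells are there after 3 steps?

13

step 1: __X_X____X_XXXXX
step 2: XX___X__X__XXXXX
step 3: XXX_X_XX_XXXXXXX
count of X: 13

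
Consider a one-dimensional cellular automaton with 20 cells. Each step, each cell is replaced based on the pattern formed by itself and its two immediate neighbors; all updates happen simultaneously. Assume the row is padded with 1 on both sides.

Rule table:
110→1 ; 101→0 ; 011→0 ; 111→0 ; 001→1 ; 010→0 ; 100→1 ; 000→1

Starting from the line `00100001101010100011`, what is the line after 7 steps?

11110110000011100000

11011110100000011100
01000010011111100111
00111101100000111000
11000100111111001111
01111011000001110000
00001001111110011111
11110110000011100000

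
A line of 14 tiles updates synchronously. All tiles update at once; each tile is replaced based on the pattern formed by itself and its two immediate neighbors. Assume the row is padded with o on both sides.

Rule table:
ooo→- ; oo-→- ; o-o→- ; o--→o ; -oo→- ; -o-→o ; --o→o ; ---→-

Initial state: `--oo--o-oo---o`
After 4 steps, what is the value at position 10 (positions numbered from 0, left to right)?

-

oo--ooo---o-o-
--oo---o-oo-o-
oo--o-oo----o-
--ooo---o--oo-
position 10 holds -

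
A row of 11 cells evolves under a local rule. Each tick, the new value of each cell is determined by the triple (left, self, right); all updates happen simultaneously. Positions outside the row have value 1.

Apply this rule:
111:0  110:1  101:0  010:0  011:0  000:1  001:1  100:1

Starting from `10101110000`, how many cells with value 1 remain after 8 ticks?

tick 1: 10000011111
tick 2: 11111100000
tick 3: 00000111111
tick 4: 11111000000
tick 5: 00001111111
tick 6: 11110000000
tick 7: 00011111111
tick 8: 11100000000
count of 1: 3

3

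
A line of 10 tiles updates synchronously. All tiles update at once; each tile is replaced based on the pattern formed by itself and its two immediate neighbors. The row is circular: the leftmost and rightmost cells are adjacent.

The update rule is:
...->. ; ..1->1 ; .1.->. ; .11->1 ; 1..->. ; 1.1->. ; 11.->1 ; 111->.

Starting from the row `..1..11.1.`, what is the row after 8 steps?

1...1..11.

.1..111...
1..11.1...
..111....1
.11.1...1.
111....1..
1.1...1..1
1....1..11
1...1..11.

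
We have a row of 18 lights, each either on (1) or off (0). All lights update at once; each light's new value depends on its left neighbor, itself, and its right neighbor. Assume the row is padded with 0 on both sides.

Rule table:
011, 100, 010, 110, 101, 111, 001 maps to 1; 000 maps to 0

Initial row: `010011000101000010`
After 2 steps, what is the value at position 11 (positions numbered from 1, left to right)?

1

111111101111100111
111111111111111111
position 11 holds 1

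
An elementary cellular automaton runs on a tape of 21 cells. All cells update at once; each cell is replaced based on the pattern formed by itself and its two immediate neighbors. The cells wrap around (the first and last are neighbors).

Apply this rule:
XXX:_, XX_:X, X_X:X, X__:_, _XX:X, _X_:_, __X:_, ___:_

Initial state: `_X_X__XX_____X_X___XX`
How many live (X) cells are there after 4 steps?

4

step 1: X_X___XX______X____XX
step 2: XX____XX___________X_
step 3: XX____XX____________X
step 4: _X____XX____________X
count of X: 4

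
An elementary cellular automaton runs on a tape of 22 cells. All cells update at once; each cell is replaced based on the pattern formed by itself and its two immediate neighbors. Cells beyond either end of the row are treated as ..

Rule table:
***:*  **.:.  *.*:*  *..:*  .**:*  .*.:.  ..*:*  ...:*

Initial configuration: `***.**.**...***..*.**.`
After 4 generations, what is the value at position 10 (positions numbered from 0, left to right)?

**.**.**.*****.**.**.*
*.**.**.*****.**.**.*.
.**.**.*****.**.**.*.*
**.**.*****.**.**.*.*.
position 10 holds *

*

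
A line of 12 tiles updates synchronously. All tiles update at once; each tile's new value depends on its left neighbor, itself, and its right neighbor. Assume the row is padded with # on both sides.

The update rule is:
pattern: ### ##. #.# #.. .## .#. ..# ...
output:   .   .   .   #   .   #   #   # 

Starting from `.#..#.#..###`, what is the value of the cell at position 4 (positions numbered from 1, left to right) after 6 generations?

.

generation 1: .####.###...
generation 2: .........###
generation 3: #########...
generation 4: .........###  (repeats generation 2; period 2)
generation 6: .........###
position 4 holds .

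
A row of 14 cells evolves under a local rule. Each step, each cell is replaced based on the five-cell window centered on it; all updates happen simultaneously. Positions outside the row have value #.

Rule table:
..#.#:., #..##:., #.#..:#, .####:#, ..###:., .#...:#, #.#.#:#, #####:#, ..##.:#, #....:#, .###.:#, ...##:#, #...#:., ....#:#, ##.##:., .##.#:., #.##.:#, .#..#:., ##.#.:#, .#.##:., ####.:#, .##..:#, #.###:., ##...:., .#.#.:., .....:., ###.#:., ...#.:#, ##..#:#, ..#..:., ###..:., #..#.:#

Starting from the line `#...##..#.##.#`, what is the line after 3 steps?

##...#..#.##..

...#####..#...
..#.###.##.#.#
##...#..#.##..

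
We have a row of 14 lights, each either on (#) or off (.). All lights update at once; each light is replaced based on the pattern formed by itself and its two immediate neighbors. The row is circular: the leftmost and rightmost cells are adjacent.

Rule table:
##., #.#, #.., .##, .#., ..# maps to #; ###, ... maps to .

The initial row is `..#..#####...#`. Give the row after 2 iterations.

iteration 1: ######...##.##
iteration 2: .....##.#####.

.....##.#####.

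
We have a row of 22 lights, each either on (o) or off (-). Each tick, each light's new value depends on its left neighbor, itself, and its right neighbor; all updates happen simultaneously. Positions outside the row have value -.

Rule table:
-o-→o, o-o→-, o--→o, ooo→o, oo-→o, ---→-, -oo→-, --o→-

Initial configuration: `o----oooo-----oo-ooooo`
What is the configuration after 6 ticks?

-----oo----oooo----o-o

oo----oooo-----o--oooo
-oo----oooo----oo--ooo
--oo----oooo----oo--oo
---oo----oooo----oo--o
----oo----oooo----oo-o
-----oo----oooo----o-o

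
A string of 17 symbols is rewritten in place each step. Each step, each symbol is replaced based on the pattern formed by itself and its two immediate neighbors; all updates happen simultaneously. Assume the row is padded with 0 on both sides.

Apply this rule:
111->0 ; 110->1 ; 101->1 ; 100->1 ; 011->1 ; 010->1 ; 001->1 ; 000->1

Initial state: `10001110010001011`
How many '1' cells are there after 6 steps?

11111011111111111
10001110000000001
11111011111111111  (repeats step 1; period 2)
step 6: 10001110000000001
count of 1: 5

5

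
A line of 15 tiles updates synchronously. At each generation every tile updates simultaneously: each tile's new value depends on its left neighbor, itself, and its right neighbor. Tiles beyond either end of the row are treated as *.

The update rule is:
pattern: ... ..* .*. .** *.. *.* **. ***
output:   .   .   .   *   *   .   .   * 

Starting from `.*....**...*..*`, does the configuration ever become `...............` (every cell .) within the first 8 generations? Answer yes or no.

generation 1: ..*...*.*...*.*
generation 2: *..*.....*....*
generation 3: .*..*.....*...*
generation 4: ..*..*.....*..*
generation 5: *..*..*.....*.*
generation 6: .*..*..*......*
generation 7: ..*..*..*.....*
generation 8: *..*..*..*....*
generation 8 is *..*..*..*....*, still not uniform .

no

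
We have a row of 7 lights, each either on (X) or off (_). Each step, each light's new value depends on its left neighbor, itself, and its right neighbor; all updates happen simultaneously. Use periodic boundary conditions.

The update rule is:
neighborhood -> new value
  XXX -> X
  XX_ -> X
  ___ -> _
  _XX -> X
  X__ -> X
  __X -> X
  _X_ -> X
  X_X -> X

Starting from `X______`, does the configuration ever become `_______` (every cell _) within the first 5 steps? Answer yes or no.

XX____X
XXX__XX
XXXXXXX
XXXXXXX  (fixed point — unchanged through step 5)
step 5 is XXXXXXX, still not uniform _

no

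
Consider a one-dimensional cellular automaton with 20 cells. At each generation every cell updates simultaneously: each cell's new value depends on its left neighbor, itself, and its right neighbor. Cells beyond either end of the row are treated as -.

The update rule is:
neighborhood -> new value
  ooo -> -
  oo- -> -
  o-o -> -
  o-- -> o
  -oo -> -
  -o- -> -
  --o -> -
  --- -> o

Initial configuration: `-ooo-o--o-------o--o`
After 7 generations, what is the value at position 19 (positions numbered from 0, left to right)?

generation 1: ------o--oooooo--o--
generation 2: ooooo--o-------o--oo
generation 3: -----o--oooooo--o---
generation 4: oooo--o-------o--ooo
generation 5: ----o--oooooo--o----
generation 6: ooo--o-------o--oooo
generation 7: ---o--oooooo--o-----
position 19 holds -

-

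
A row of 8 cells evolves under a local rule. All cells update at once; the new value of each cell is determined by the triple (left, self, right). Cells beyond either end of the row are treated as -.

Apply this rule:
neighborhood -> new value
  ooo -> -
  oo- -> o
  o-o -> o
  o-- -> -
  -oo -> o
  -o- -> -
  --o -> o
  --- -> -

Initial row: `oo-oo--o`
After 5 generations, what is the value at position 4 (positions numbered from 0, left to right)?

o

generation 1: ooooo-o-
generation 2: o---oo--
generation 3: ---ooo--
generation 4: --oo-o--
generation 5: -oooo---
position 4 holds o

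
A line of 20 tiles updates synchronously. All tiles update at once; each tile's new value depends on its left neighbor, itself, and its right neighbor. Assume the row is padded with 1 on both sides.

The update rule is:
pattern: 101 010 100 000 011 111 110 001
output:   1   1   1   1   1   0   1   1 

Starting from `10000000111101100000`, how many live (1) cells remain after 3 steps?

11111111100111111111
00000000111100000000
11111111100111111111
count of 1: 18

18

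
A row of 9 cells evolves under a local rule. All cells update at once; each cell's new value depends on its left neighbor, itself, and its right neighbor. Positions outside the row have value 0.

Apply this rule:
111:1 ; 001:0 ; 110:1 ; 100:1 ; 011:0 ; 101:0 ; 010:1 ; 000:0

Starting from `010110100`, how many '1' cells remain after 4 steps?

4

010010110
011010011
001011001
001001101
count of 1: 4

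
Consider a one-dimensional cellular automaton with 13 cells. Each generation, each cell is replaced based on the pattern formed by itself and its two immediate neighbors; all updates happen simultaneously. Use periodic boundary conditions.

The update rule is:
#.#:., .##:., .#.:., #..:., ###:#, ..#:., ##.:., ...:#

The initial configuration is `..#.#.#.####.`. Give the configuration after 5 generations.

.##....##..#.

#........##..
..######.....
#..####..####
....##....###
.##....##..#.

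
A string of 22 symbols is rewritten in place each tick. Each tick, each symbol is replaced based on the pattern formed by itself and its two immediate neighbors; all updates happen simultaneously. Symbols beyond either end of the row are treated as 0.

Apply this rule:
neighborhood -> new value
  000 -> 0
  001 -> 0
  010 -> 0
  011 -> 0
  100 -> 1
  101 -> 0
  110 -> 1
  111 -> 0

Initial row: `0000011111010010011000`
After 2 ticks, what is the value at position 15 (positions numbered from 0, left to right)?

0

0000000001001001001100
0000000000100100100110
position 15 holds 0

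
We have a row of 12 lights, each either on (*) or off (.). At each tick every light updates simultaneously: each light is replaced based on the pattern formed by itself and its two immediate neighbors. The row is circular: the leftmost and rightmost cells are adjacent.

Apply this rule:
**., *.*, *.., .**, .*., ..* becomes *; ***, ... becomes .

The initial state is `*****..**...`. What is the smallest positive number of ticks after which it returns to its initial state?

36

tick 1: *...******.*
tick 2: **.**....***
tick 3: .*****..**..
tick 4: **...******.
tick 5: ***.**....**
tick 6: ..*****..**.
tick 7: .**...******
tick 8: ****.**....*
tick 9: ...*****..**
tick 10: *.**...*****
tick 11: *****.**....
tick 12: *...*****..*
tick 13: **.**...****
tick 14: .*****.**...
tick 15: **...*****..
tick 16: ***.**...***
tick 17: ..*****.**..
tick 18: .**...*****.
tick 19: ****.**...**
tick 20: ...*****.**.
tick 21: ..**...*****
tick 22: *****.**...*
tick 23: ....*****.**
tick 24: *..**...****
tick 25: ******.**...
tick 26: *....*****.*
tick 27: **..**...***
tick 28: .******.**..
tick 29: **....*****.
tick 30: ***..**...**
tick 31: ..******.**.
tick 32: .**....*****
tick 33: ****..**...*
tick 34: ...******.**
tick 35: *.**....****
tick 36: *****..**...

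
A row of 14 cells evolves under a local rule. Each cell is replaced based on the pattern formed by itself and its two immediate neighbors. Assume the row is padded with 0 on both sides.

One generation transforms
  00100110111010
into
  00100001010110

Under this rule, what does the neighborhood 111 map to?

1

At position 9 the neighborhood is 111; the next row has 1 there.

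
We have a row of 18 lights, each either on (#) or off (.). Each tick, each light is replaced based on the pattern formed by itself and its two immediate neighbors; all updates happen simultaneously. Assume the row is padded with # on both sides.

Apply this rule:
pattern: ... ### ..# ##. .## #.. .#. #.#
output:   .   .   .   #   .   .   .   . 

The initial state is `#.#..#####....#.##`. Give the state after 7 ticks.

tick 1: #........#........
tick 2: #.................
tick 3: #.................  (fixed point — unchanged through tick 7)

#.................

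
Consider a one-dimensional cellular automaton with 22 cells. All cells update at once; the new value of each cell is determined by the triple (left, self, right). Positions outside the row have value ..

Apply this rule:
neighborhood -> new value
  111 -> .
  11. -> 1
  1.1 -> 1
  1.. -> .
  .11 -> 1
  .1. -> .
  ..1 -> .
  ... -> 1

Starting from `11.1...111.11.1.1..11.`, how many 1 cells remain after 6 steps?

10

111..1.1.11111.1...11.
1.1...1.11...11..1.11.
.1..1..111.1.11...111.
.......1.11.111.1.1.1.
111111..11111.11.1.1..
1....1..1...11111.1..1
count of 1: 10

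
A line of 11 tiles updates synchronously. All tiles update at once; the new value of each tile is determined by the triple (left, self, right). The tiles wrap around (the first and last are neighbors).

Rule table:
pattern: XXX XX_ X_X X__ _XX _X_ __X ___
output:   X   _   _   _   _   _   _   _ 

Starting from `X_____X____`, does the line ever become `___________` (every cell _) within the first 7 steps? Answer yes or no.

yes

step 1: ___________
all cells are _ at step 1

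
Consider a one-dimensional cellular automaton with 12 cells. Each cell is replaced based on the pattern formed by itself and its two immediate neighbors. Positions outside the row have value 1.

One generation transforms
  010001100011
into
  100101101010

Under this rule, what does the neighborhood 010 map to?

0

At position 1 the neighborhood is 010; the next row has 0 there.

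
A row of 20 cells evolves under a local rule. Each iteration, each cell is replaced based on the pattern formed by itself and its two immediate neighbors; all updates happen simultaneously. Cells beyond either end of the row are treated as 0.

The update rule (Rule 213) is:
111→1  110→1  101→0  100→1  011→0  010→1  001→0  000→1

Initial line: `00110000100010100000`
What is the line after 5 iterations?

10011001101100110011

10011110111010111111
11001110011010011111
01100111001011001111
00110011101001100111
10011001101100110011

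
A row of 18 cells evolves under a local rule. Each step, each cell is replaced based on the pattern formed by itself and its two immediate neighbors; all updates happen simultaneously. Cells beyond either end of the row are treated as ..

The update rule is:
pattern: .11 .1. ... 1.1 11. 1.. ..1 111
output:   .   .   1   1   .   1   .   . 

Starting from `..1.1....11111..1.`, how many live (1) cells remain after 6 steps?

1..1.111......1..1
.1..1...11111..1..
..1..11......1..11
1..1...11111..1...
.1..11......1..111
..1...11111..1....
count of 1: 7

7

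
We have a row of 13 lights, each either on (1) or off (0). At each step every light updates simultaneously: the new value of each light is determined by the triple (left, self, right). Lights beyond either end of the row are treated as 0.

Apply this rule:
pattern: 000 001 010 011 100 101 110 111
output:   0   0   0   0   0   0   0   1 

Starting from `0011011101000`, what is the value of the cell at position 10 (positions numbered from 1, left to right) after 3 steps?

0

0000001000000
0000000000000
0000000000000
position 10 holds 0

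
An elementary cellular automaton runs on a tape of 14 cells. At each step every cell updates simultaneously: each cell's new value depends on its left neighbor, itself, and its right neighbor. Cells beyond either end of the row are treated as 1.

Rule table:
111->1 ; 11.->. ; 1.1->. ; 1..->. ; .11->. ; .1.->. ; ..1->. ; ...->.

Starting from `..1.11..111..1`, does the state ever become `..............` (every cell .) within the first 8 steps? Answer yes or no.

.........1....
..............
all cells are . at step 2

yes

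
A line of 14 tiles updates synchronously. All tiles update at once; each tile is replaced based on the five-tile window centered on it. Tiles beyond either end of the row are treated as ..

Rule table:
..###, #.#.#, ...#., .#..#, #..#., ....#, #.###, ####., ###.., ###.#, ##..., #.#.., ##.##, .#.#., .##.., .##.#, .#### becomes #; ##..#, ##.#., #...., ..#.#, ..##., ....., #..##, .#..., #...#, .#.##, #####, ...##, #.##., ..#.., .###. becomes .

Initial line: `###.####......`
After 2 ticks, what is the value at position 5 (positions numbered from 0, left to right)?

.

#.#######.....
..##...###....
position 5 holds .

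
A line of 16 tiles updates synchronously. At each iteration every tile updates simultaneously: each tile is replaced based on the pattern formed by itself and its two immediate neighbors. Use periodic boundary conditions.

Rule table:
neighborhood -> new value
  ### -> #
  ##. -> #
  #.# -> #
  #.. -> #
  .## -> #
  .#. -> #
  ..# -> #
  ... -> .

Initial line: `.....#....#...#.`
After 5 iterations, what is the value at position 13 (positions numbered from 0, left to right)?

....###..###.###
#..#############
################
################  (fixed point — unchanged through iteration 5)
position 13 holds #

#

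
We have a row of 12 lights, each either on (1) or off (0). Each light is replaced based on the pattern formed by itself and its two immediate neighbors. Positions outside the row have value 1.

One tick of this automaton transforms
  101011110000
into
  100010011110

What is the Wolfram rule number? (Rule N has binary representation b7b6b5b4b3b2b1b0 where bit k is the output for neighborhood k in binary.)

position 5: 111 → 0  (bit 7 = 0)
position 0: 110 → 1  (bit 6 = 1)
position 1: 101 → 0  (bit 5 = 0)
position 8: 100 → 1  (bit 4 = 1)
position 4: 011 → 1  (bit 3 = 1)
position 2: 010 → 0  (bit 2 = 0)
position 11: 001 → 0  (bit 1 = 0)
position 9: 000 → 1  (bit 0 = 1)
bits b7..b0 = 01011001 = 89

89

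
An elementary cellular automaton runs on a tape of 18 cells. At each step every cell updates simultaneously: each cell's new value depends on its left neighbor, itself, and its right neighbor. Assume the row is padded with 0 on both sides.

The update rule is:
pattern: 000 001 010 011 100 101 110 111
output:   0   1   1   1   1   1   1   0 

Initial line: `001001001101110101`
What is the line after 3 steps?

111000000011011011

011111111111011111
110000000001110001
111000000011011011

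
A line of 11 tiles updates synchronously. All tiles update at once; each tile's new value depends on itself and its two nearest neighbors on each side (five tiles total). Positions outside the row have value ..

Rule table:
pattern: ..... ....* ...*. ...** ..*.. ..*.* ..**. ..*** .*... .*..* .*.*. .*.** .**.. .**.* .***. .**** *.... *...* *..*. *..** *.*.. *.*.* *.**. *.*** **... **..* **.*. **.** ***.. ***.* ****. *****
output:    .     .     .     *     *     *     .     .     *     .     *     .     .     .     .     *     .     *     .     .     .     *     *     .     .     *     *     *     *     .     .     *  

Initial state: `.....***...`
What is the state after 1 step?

....*..*...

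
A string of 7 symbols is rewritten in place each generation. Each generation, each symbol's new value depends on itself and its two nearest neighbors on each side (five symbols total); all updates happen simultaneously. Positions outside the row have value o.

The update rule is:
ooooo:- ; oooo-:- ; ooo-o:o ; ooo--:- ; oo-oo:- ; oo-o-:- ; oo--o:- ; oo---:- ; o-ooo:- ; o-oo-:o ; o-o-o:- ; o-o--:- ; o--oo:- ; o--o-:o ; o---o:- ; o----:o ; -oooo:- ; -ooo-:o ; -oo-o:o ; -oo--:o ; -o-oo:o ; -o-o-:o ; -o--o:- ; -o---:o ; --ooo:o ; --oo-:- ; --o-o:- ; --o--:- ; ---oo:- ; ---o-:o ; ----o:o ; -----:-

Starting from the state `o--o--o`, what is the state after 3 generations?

--o---o

--o---o
-o-o--o
--o---o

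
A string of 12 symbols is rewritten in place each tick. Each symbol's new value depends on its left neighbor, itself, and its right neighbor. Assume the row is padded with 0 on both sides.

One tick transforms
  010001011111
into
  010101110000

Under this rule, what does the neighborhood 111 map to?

At position 8 the neighborhood is 111; the next row has 0 there.

0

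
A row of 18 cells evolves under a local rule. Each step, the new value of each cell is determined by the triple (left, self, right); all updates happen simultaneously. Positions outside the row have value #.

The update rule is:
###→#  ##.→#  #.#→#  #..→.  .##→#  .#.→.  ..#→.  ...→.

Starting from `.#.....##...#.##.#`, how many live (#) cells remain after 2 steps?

#......##....#####
#......##....#####
count of #: 8

8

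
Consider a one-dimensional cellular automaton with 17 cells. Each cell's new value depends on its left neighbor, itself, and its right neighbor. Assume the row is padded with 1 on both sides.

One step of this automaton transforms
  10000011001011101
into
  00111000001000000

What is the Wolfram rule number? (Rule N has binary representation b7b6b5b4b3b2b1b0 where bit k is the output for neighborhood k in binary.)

position 13: 111 → 0  (bit 7 = 0)
position 0: 110 → 0  (bit 6 = 0)
position 11: 101 → 0  (bit 5 = 0)
position 1: 100 → 0  (bit 4 = 0)
position 6: 011 → 0  (bit 3 = 0)
position 10: 010 → 1  (bit 2 = 1)
position 5: 001 → 0  (bit 1 = 0)
position 2: 000 → 1  (bit 0 = 1)
bits b7..b0 = 00000101 = 5

5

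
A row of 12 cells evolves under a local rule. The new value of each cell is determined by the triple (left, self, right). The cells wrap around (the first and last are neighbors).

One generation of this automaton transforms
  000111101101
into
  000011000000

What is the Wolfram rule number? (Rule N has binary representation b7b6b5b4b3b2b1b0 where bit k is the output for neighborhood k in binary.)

128

position 4: 111 → 1  (bit 7 = 1)
position 6: 110 → 0  (bit 6 = 0)
position 7: 101 → 0  (bit 5 = 0)
position 0: 100 → 0  (bit 4 = 0)
position 3: 011 → 0  (bit 3 = 0)
position 11: 010 → 0  (bit 2 = 0)
position 2: 001 → 0  (bit 1 = 0)
position 1: 000 → 0  (bit 0 = 0)
bits b7..b0 = 10000000 = 128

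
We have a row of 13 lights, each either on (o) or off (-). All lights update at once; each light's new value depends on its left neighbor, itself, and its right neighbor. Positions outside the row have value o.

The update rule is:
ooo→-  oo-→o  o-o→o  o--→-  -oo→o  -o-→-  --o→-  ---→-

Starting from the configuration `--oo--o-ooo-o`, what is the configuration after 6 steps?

--oo---------

step 1: --oo---oo-ooo
step 2: --oo---oooo--
step 3: --oo---o--o--
step 4: --oo---------
step 5: --oo---------  (fixed point — unchanged through step 6)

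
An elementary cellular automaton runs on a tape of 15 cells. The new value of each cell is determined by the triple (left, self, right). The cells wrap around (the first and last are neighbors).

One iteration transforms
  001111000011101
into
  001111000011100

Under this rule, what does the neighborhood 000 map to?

At position 7 the neighborhood is 000; the next row has 0 there.

0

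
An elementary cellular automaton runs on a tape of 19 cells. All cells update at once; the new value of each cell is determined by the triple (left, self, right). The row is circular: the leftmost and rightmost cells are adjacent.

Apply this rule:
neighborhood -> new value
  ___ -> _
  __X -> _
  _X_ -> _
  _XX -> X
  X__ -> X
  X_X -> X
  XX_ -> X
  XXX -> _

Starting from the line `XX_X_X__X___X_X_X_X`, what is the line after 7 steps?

step 1: _XX_X_X__X___X_X_XX
step 2: XXXX_X_X__X___X_XXX
step 3: ___XX_X_X__X___XX__
step 4: ___XXX_X_X__X__XXX_
step 5: ___X_XX_X_X__X_X_XX
step 6: X___XXXX_X_X__X_XXX
step 7: XX__X__XX_X_X__XX__

XX__X__XX_X_X__XX__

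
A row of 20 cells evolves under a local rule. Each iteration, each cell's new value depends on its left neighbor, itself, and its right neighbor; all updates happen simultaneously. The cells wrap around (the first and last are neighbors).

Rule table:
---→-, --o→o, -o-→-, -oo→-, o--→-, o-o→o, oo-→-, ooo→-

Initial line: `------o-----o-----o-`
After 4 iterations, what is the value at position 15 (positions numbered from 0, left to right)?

-

-----o-----o-----o--
----o-----o-----o---
---o-----o-----o----
--o-----o-----o-----
position 15 holds -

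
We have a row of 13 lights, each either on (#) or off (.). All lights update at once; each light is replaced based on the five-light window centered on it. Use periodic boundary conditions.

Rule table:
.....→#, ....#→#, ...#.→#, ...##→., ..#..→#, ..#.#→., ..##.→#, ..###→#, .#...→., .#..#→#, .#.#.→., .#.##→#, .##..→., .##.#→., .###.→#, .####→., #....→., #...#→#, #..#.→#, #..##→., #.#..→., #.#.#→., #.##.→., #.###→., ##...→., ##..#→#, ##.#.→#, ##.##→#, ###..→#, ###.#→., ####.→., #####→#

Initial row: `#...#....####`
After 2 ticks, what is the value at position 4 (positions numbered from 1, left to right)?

#

#.###..#.#.#.
.#.####......
position 4 holds #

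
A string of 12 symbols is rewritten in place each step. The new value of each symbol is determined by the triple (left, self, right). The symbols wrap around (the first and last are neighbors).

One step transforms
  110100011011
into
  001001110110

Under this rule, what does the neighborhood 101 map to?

At position 2 the neighborhood is 101; the next row has 1 there.

1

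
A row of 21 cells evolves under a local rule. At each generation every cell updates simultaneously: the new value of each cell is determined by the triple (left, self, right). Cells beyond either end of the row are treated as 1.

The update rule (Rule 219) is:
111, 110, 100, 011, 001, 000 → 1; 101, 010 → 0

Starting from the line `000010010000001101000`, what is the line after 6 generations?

generation 1: 111101101111111100111
generation 2: 111101101111111111111
generation 3: 111101101111111111111  (fixed point — unchanged through generation 6)

111101101111111111111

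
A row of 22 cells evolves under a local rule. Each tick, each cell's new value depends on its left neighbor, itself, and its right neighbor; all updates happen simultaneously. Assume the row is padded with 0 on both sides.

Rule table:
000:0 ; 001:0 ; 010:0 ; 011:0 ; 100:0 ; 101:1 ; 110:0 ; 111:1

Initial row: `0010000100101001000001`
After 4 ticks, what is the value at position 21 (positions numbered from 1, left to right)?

0

0000000000010000000000
0000000000000000000000
0000000000000000000000  (fixed point — unchanged through tick 4)
position 21 holds 0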